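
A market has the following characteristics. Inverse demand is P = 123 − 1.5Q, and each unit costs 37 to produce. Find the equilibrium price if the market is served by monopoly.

P = 80

A monopolist chooses Q where MR = MC. MR = 123 − 3Q; setting this equal to 37 gives Q = 86/3 and P = 80.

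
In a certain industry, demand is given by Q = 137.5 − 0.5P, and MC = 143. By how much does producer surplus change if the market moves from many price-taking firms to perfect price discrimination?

Producer surplus rises by 4356

Inverting demand: P = 275 − 2Q.
Under competition P = MC = 143, so Q = (275 − 143)/2 = 66.
PS = (143 − 143)·66 = 0.
Under first-degree price discrimination the firm charges each unit its demand price and produces up to where P = MC, i.e. Q = 66. Consumer surplus is zero; producer surplus equals total surplus.
PS = ½·(275 − 143)·66 = 4356.
Change in producer surplus: 4356 − 0 = 4356.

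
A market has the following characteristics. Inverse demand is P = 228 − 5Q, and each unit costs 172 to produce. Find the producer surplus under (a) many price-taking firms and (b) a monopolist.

Competition: PS = 0; Monopoly: PS = 156.8

Competitive firms price at marginal cost: P = 172, giving Q = 11.2.
PS = (172 − 172)·11.2 = 0.
Monopoly sets MR = MC: 228 − 10Q = 172 ⇒ Q = 5.6, P = 228 − 5·5.6 = 200.
PS = (200 − 172)·5.6 = 156.8.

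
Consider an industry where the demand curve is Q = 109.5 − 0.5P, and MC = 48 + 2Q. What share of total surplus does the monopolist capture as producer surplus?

Inverting demand: P = 219 − 2Q.
The monopolist equates marginal revenue to marginal cost: 219 − 4Q = 48 + 2Q, so Q = 28.5. From demand, P = 162.
CS = ½·(219 − 162)·28.5 = 812.25.
PS = P·Q − VC(Q) = 162·28.5 − (48·28.5 + ½·2·28.5²) = 2436.75.
Share captured = PS/TS = 2436.75/3249 = 0.75.

PS/TS = 0.75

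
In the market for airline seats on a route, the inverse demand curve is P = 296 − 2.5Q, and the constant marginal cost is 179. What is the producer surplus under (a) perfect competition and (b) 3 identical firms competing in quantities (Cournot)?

Competition: PS = 0; Cournot: PS = 1026.675

Competitive firms price at marginal cost: P = 179, giving Q = 46.8.
PS = (179 − 179)·46.8 = 0.
In a 3-firm Cournot equilibrium, symmetry and the first-order condition give q = (296 − 179)/(10) = 11.7. So Q = 35.1 and P = 208.25.
PS = (208.25 − 179)·35.1 = 1026.675.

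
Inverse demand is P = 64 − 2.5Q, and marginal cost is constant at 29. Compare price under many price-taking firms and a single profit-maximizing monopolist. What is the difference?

Price rises by 17.5

Under competition P = MC = 29, so Q = (64 − 29)/2.5 = 14.
A monopolist chooses Q where MR = MC. MR = 64 − 5Q; setting this equal to 29 gives Q = 7 and P = 46.5.
Change in price: 46.5 − 29 = 17.5.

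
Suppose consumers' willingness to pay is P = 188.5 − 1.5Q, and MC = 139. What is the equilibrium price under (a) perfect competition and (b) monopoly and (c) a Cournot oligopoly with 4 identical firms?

Competition: P = 139; Monopoly: P = 163.75; Cournot: P = 148.9

Competitive firms price at marginal cost: P = 139, giving Q = 33.
A monopolist chooses Q where MR = MC. MR = 188.5 − 3Q; setting this equal to 139 gives Q = 16.5 and P = 163.75.
In a 4-firm Cournot equilibrium, symmetry and the first-order condition give q = (188.5 − 139)/(7.5) = 6.6. So Q = 26.4 and P = 148.9.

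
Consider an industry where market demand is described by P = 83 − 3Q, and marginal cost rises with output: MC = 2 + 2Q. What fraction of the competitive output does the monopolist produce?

The monopolist equates marginal revenue to marginal cost: 83 − 6Q = 2 + 2Q, so Q = 10.125. From demand, P = 52.625.
Competitive equilibrium sets price equal to marginal cost: 83 − 3Q = 2 + 2Q, so Q = 16.2 and P = 34.4.
Ratio Q_m/Q_c = 10.125/16.2 = 0.625.

Q_m/Q_c = 0.625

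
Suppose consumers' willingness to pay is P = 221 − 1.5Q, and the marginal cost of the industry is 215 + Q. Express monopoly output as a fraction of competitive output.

A monopolist chooses Q where MR = MC. MR = 221 − 3Q; setting this equal to 215 + Q gives Q = 1.5 and P = 218.75.
Under competition P = MC: 221 − 1.5Q = 215 + Q ⇒ Q = 2.4, P = 217.4.
Ratio Q_m/Q_c = 1.5/2.4 = 0.625.

Q_m/Q_c = 0.625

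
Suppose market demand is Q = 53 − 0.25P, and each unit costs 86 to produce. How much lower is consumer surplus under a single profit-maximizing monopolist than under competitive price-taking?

CS falls by 1488.375

Inverting demand: P = 212 − 4Q.
Competitive firms price at marginal cost: P = 86, giving Q = 31.5.
CS = ½·(212 − 86)·31.5 = 1984.5.
Monopoly sets MR = MC: 212 − 8Q = 86 ⇒ Q = 15.75, P = 212 − 4·15.75 = 149.
CS = ½·(212 − 149)·15.75 = 496.125.
Change in consumer surplus: 496.125 − 1984.5 = −1488.375.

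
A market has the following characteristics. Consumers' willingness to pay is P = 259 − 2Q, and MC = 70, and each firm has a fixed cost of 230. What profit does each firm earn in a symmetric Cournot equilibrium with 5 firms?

π_i = 266.125

Cournot with 5 identical firms: the symmetric best-response condition is 259 − 12q = 70. Each firm produces q = 15.75, total output Q = 78.75, price P = 101.5.
Each firm's profit = (101.5 − 70)·15.75 − 230 = 266.125.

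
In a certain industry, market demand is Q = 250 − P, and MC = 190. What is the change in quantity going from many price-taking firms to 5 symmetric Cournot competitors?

Inverting demand: P = 250 − Q.
Perfect competition: P = MC = 190, so 250 − Q = 190 and Q = 60.
In a 5-firm Cournot equilibrium, symmetry and the first-order condition give q = (250 − 190)/(6) = 10. So Q = 50 and P = 200.
Change in quantity: 50 − 60 = −10.

Quantity falls by 10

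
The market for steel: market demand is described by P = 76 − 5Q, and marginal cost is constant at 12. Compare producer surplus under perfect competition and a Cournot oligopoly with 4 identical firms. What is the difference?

Under competition P = MC = 12, so Q = (76 − 12)/5 = 12.8.
PS = (12 − 12)·12.8 = 0.
Cournot with 4 identical firms: the symmetric best-response condition is 76 − 25q = 12. Each firm produces q = 2.56, total output Q = 10.24, price P = 24.8.
PS = (24.8 − 12)·10.24 = 131.072.
Change in producer surplus: 131.072 − 0 = 131.072.

PS rises by 131.072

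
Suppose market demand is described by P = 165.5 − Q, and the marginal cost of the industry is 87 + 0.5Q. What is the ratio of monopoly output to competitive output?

Monopoly sets MR = MC: 165.5 − 2Q = 87 + 0.5Q ⇒ Q = 31.4, P = 165.5 − 31.4 = 134.1.
Under competition P = MC: 165.5 − Q = 87 + 0.5Q ⇒ Q = 157/3, P = 679/6.
Ratio Q_m/Q_c = 31.4/(157/3) = 0.6.

Q_m/Q_c = 0.6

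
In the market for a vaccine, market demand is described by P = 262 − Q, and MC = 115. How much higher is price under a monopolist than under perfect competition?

Price rises by 73.5

Perfect competition: P = MC = 115, so 262 − Q = 115 and Q = 147.
A monopolist chooses Q where MR = MC. MR = 262 − 2Q; setting this equal to 115 gives Q = 73.5 and P = 188.5.
Change in price: 188.5 − 115 = 73.5.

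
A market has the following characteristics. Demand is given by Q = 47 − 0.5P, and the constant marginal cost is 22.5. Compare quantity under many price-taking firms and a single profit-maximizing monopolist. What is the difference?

Quantity falls by 17.875

Inverting demand: P = 94 − 2Q.
Under competition P = MC = 22.5, so Q = (94 − 22.5)/2 = 35.75.
Monopoly sets MR = MC: 94 − 4Q = 22.5 ⇒ Q = 17.875, P = 94 − 2·17.875 = 58.25.
Change in quantity: 17.875 − 35.75 = −17.875.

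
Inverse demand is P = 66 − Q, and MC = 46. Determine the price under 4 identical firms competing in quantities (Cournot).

P = 50

In a 4-firm Cournot equilibrium, symmetry and the first-order condition give q = (66 − 46)/(5) = 4. So Q = 16 and P = 50.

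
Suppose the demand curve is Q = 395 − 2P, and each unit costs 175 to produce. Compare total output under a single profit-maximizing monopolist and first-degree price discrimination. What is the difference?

Total output rises by 22.5

Inverting demand: P = 197.5 − 0.5Q.
Monopoly sets MR = MC: 197.5 − Q = 175 ⇒ Q = 22.5, P = 197.5 − 0.5·22.5 = 186.25.
With perfect price discrimination, output is the efficient level Q = 45 (where demand meets MC), but every buyer pays their willingness to pay: CS = 0 and PS = total surplus.
Change in total output: 45 − 22.5 = 22.5.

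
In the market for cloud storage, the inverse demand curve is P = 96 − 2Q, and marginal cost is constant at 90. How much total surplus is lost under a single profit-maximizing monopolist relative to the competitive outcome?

Under competition P = MC = 90, so Q = (96 − 90)/2 = 3.
The monopolist equates marginal revenue to marginal cost: 96 − 4Q = 90, so Q = 1.5. From demand, P = 93.
DWL is the triangle between Q = 1.5 and Q = 3: ½·(3 − 1.5)·(93 − 90) = 2.25.

DWL = 2.25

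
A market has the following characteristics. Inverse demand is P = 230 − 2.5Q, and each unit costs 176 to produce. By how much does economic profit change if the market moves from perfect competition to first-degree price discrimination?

π rises by 583.2

Competitive firms price at marginal cost: P = 176, giving Q = 21.6.
Profit = (176 − 176)·21.6 = 0.
Under first-degree price discrimination the firm charges each unit its demand price and produces up to where P = MC, i.e. Q = 21.6. Consumer surplus is zero; producer surplus equals total surplus.
PS equals the full surplus area, 583.2. Profit = 583.2 = 583.2.
Change in economic profit: 583.2 − 0 = 583.2.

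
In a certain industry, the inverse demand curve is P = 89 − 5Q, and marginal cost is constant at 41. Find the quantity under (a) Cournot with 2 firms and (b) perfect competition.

With 2 symmetric Cournot firms, each firm's FOC gives 89 − 15q = 41, so q = 3.2, Q = 2·3.2 = 6.4, and P = 57.
Competitive firms price at marginal cost: P = 41, giving Q = 9.6.

Cournot: Q = 6.4; Competition: Q = 9.6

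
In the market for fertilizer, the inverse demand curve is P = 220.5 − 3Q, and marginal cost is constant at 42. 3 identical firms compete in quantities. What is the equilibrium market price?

P = 86.625

In a 3-firm Cournot equilibrium, symmetry and the first-order condition give q = (220.5 − 42)/(12) = 14.875. So Q = 44.625 and P = 86.625.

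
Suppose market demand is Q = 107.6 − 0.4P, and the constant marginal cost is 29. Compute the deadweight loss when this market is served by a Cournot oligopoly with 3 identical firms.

Inverting demand: P = 269 − 2.5Q.
Competitive firms price at marginal cost: P = 29, giving Q = 96.
With 3 symmetric Cournot firms, each firm's FOC gives 269 − 10q = 29, so q = 24, Q = 3·24 = 72, and P = 89.
DWL is the triangle between Q = 72 and Q = 96: ½·(96 − 72)·(89 − 29) = 720.

DWL = 720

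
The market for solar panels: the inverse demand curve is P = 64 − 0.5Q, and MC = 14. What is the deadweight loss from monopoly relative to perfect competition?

Perfect competition: P = MC = 14, so 64 − 0.5Q = 14 and Q = 100.
Monopoly sets MR = MC: 64 − Q = 14 ⇒ Q = 50, P = 64 − 0.5·50 = 39.
DWL is the triangle between Q = 50 and Q = 100: ½·(100 − 50)·(39 − 14) = 625.

DWL = 625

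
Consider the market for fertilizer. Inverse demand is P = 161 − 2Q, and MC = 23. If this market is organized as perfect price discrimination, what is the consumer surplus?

With perfect price discrimination, output is the efficient level Q = 69 (where demand meets MC), but every buyer pays their willingness to pay: CS = 0 and PS = total surplus.
CS = 0.

CS = 0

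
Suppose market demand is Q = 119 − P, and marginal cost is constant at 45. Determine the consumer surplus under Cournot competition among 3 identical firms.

Inverting demand: P = 119 − Q.
Cournot with 3 identical firms: the symmetric best-response condition is 119 − 4q = 45. Each firm produces q = 18.5, total output Q = 55.5, price P = 63.5.
CS = ½·(119 − 63.5)·55.5 = 1540.125.

CS = 1540.125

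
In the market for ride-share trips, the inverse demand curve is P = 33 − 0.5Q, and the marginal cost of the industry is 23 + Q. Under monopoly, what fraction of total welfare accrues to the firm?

A monopolist chooses Q where MR = MC. MR = 33 − Q; setting this equal to 23 + Q gives Q = 5 and P = 30.5.
CS = ½·(33 − 30.5)·5 = 6.25.
PS = P·Q − VC(Q) = 30.5·5 − (23·5 + ½·1·5²) = 25.
Share captured = PS/TS = 25/31.25 = 0.8.

PS/TS = 0.8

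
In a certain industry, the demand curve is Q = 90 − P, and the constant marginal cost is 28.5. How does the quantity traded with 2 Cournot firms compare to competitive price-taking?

Cournot: Q = 41; Competition: Q = 61.5

Inverting demand: P = 90 − Q.
In a 2-firm Cournot equilibrium, symmetry and the first-order condition give q = (90 − 28.5)/(3) = 20.5. So Q = 41 and P = 49.
Under competition P = MC = 28.5, so Q = (90 − 28.5)/1 = 61.5.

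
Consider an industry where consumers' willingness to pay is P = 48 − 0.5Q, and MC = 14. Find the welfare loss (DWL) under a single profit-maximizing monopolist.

DWL = 289

Perfect competition: P = MC = 14, so 48 − 0.5Q = 14 and Q = 68.
A monopolist chooses Q where MR = MC. MR = 48 − Q; setting this equal to 14 gives Q = 34 and P = 31.
DWL is the triangle between Q = 34 and Q = 68: ½·(68 − 34)·(31 − 14) = 289.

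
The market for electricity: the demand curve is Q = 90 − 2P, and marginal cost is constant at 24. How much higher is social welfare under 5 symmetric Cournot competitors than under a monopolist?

TS rises by 98

Inverting demand: P = 45 − 0.5Q.
The monopolist equates marginal revenue to marginal cost: 45 − Q = 24, so Q = 21. From demand, P = 34.5.
CS = ½·(45 − 34.5)·21 = 110.25; PS = (34.5 − 24)·21 = 220.5; TS = 330.75.
Cournot with 5 identical firms: the symmetric best-response condition is 45 − 3q = 24. Each firm produces q = 7, total output Q = 35, price P = 27.5.
CS = ½·(45 − 27.5)·35 = 306.25; PS = (27.5 − 24)·35 = 122.5; TS = 428.75.
Change in social welfare: 428.75 − 330.75 = 98.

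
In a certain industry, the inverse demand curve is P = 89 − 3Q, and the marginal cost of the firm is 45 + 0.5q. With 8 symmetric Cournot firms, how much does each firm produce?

q_i = 1.6

In a 8-firm Cournot equilibrium, symmetry and the first-order condition give q = (89 − 45)/(27.5) = 1.6. So Q = 12.8 and P = 50.6.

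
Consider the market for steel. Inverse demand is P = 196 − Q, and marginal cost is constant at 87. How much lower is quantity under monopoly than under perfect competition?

Perfect competition: P = MC = 87, so 196 − Q = 87 and Q = 109.
The monopolist equates marginal revenue to marginal cost: 196 − 2Q = 87, so Q = 54.5. From demand, P = 141.5.
Change in quantity: 54.5 − 109 = −54.5.

Q falls by 54.5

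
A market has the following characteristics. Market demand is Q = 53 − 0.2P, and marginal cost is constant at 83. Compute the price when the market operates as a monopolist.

P = 174

Inverting demand: P = 265 − 5Q.
Monopoly sets MR = MC: 265 − 10Q = 83 ⇒ Q = 18.2, P = 265 − 5·18.2 = 174.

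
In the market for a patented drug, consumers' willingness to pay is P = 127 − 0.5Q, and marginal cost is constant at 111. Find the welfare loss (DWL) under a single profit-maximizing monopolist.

Under competition P = MC = 111, so Q = (127 − 111)/0.5 = 32.
A monopolist chooses Q where MR = MC. MR = 127 − Q; setting this equal to 111 gives Q = 16 and P = 119.
DWL is the triangle between Q = 16 and Q = 32: ½·(32 − 16)·(119 − 111) = 64.

DWL = 64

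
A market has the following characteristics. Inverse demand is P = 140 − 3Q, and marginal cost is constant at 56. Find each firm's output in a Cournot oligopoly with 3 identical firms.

q_i = 7

With 3 symmetric Cournot firms, each firm's FOC gives 140 − 12q = 56, so q = 7, Q = 3·7 = 21, and P = 77.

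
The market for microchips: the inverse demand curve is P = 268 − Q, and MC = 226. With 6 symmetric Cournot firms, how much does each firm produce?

q_i = 6

Cournot with 6 identical firms: the symmetric best-response condition is 268 − 7q = 226. Each firm produces q = 6, total output Q = 36, price P = 232.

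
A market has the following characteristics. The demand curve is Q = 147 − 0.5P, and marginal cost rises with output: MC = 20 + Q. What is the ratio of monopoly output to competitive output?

Inverting demand: P = 294 − 2Q.
The monopolist equates marginal revenue to marginal cost: 294 − 4Q = 20 + Q, so Q = 54.8. From demand, P = 184.4.
Under competition P = MC: 294 − 2Q = 20 + Q ⇒ Q = 274/3, P = 334/3.
Ratio Q_m/Q_c = 54.8/(274/3) = 0.6.

Q_m/Q_c = 0.6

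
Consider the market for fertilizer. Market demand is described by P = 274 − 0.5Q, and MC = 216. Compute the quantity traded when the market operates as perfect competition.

Q = 116

Perfect competition: P = MC = 216, so 274 − 0.5Q = 216 and Q = 116.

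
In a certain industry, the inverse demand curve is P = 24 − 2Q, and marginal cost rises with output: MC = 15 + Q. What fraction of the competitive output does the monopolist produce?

Q_m/Q_c = 0.6

Monopoly sets MR = MC: 24 − 4Q = 15 + Q ⇒ Q = 1.8, P = 24 − 2·1.8 = 20.4.
Competitive equilibrium sets price equal to marginal cost: 24 − 2Q = 15 + Q, so Q = 3 and P = 18.
Ratio Q_m/Q_c = 1.8/3 = 0.6.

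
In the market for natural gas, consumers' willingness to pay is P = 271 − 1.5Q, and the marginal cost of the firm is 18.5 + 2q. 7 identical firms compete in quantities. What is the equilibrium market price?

P = 81.625

With 7 symmetric Cournot firms, each firm's FOC gives 271 − 12q = 18.5 + 2q, so q = 505/28, Q = 7·505/28 = 126.25, and P = 81.625.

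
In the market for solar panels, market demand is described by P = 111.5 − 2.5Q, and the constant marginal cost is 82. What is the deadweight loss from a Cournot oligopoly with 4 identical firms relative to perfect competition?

Competitive firms price at marginal cost: P = 82, giving Q = 11.8.
With 4 symmetric Cournot firms, each firm's FOC gives 111.5 − 12.5q = 82, so q = 2.36, Q = 4·2.36 = 9.44, and P = 87.9.
DWL is the triangle between Q = 9.44 and Q = 11.8: ½·(11.8 − 9.44)·(87.9 − 82) = 6.962.

DWL = 6.962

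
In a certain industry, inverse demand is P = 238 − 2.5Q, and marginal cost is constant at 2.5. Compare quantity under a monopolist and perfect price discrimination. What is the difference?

The monopolist equates marginal revenue to marginal cost: 238 − 5Q = 2.5, so Q = 47.1. From demand, P = 120.25.
With perfect price discrimination, output is the efficient level Q = 94.2 (where demand meets MC), but every buyer pays their willingness to pay: CS = 0 and PS = total surplus.
Change in quantity: 94.2 − 47.1 = 47.1.

Quantity rises by 47.1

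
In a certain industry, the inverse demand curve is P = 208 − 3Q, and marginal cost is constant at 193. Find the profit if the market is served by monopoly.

The monopolist equates marginal revenue to marginal cost: 208 − 6Q = 193, so Q = 2.5. From demand, P = 200.5.
Profit = (200.5 − 193)·2.5 = 18.75.

Profit = 18.75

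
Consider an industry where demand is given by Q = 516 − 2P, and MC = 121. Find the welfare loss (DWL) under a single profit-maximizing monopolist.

Inverting demand: P = 258 − 0.5Q.
Under competition P = MC = 121, so Q = (258 − 121)/0.5 = 274.
A monopolist chooses Q where MR = MC. MR = 258 − Q; setting this equal to 121 gives Q = 137 and P = 189.5.
DWL is the triangle between Q = 137 and Q = 274: ½·(274 − 137)·(189.5 − 121) = 4692.25.

DWL = 4692.25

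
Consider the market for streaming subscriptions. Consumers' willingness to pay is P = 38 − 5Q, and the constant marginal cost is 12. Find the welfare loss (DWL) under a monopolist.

Competitive firms price at marginal cost: P = 12, giving Q = 5.2.
A monopolist chooses Q where MR = MC. MR = 38 − 10Q; setting this equal to 12 gives Q = 2.6 and P = 25.
DWL is the triangle between Q = 2.6 and Q = 5.2: ½·(5.2 − 2.6)·(25 − 12) = 16.9.

DWL = 16.9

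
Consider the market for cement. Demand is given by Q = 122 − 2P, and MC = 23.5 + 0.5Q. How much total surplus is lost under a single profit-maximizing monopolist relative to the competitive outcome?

DWL = 78.125

Inverting demand: P = 61 − 0.5Q.
Under competition P = MC: 61 − 0.5Q = 23.5 + 0.5Q ⇒ Q = 37.5, P = 42.25.
Monopoly sets MR = MC: 61 − Q = 23.5 + 0.5Q ⇒ Q = 25, P = 61 − 0.5·25 = 48.5.
CS = ½·(61 − 42.25)·37.5 = 5625/16; PS = (42.25·37.5 − 23.5·37.5 − ½·0.5·37.5²) = 5625/16; TS = 703.125.
CS = ½·(61 − 48.5)·25 = 156.25; PS = (48.5·25 − 23.5·25 − ½·0.5·25²) = 468.75; TS = 625.
DWL = 703.125 − 625 = 78.125.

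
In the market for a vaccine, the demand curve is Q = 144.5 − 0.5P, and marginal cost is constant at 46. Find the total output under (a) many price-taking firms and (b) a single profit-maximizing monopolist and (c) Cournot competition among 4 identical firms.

Inverting demand: P = 289 − 2Q.
Perfect competition: P = MC = 46, so 289 − 2Q = 46 and Q = 121.5.
A monopolist chooses Q where MR = MC. MR = 289 − 4Q; setting this equal to 46 gives Q = 60.75 and P = 167.5.
In a 4-firm Cournot equilibrium, symmetry and the first-order condition give q = (289 − 46)/(10) = 24.3. So Q = 97.2 and P = 94.6.

Competition: Q = 121.5; Monopoly: Q = 60.75; Cournot: Q = 97.2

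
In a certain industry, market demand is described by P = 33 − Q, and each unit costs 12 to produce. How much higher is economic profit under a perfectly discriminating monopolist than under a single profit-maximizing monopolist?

Monopoly sets MR = MC: 33 − 2Q = 12 ⇒ Q = 10.5, P = 33 − 10.5 = 22.5.
Profit = (22.5 − 12)·10.5 = 110.25.
Under first-degree price discrimination the firm charges each unit its demand price and produces up to where P = MC, i.e. Q = 21. Consumer surplus is zero; producer surplus equals total surplus.
PS equals the full surplus area, 220.5. Profit = 220.5 = 220.5.
Change in economic profit: 220.5 − 110.25 = 110.25.

π rises by 110.25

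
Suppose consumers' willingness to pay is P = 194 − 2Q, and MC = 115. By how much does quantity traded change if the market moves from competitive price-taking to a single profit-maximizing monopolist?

Competitive firms price at marginal cost: P = 115, giving Q = 39.5.
The monopolist equates marginal revenue to marginal cost: 194 − 4Q = 115, so Q = 19.75. From demand, P = 154.5.
Change in quantity traded: 19.75 − 39.5 = −19.75.

Q falls by 19.75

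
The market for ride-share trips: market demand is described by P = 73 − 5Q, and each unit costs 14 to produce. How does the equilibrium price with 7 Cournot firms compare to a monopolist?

Cournot: P = 21.375; Monopoly: P = 43.5

In a 7-firm Cournot equilibrium, symmetry and the first-order condition give q = (73 − 14)/(40) = 1.475. So Q = 10.325 and P = 21.375.
A monopolist chooses Q where MR = MC. MR = 73 − 10Q; setting this equal to 14 gives Q = 5.9 and P = 43.5.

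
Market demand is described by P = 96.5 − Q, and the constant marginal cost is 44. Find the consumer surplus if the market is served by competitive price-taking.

Under competition P = MC = 44, so Q = (96.5 − 44)/1 = 52.5.
CS = ½·(96.5 − 44)·52.5 = 1378.125.

CS = 1378.125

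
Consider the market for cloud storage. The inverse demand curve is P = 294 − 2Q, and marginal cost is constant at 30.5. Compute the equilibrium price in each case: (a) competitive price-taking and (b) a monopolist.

Competition: P = 30.5; Monopoly: P = 162.25

Competitive firms price at marginal cost: P = 30.5, giving Q = 131.75.
The monopolist equates marginal revenue to marginal cost: 294 − 4Q = 30.5, so Q = 65.875. From demand, P = 162.25.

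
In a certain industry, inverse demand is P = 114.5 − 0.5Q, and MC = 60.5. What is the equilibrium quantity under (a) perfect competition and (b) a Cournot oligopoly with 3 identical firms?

Competitive firms price at marginal cost: P = 60.5, giving Q = 108.
With 3 symmetric Cournot firms, each firm's FOC gives 114.5 − 2q = 60.5, so q = 27, Q = 3·27 = 81, and P = 74.

Competition: Q = 108; Cournot: Q = 81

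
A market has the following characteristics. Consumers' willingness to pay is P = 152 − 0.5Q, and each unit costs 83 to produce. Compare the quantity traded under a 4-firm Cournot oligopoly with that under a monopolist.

Cournot: Q = 110.4; Monopoly: Q = 69

Cournot with 4 identical firms: the symmetric best-response condition is 152 − 2.5q = 83. Each firm produces q = 27.6, total output Q = 110.4, price P = 96.8.
Monopoly sets MR = MC: 152 − Q = 83 ⇒ Q = 69, P = 152 − 0.5·69 = 117.5.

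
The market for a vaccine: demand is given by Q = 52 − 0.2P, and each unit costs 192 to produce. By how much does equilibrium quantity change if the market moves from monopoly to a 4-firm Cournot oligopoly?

Q rises by 4.08

Inverting demand: P = 260 − 5Q.
The monopolist equates marginal revenue to marginal cost: 260 − 10Q = 192, so Q = 6.8. From demand, P = 226.
With 4 symmetric Cournot firms, each firm's FOC gives 260 − 25q = 192, so q = 2.72, Q = 4·2.72 = 10.88, and P = 205.6.
Change in equilibrium quantity: 10.88 − 6.8 = 4.08.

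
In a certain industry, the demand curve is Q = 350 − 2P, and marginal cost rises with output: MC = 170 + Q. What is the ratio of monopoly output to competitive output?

Q_m/Q_c = 0.75

Inverting demand: P = 175 − 0.5Q.
A monopolist chooses Q where MR = MC. MR = 175 − Q; setting this equal to 170 + Q gives Q = 2.5 and P = 173.75.
Competitive equilibrium sets price equal to marginal cost: 175 − 0.5Q = 170 + Q, so Q = 10/3 and P = 520/3.
Ratio Q_m/Q_c = 2.5/(10/3) = 0.75.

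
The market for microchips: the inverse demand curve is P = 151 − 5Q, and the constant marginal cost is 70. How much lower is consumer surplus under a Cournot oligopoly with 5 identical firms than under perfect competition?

Under competition P = MC = 70, so Q = (151 − 70)/5 = 16.2.
CS = ½·(151 − 70)·16.2 = 656.1.
In a 5-firm Cournot equilibrium, symmetry and the first-order condition give q = (151 − 70)/(30) = 2.7. So Q = 13.5 and P = 83.5.
CS = ½·(151 − 83.5)·13.5 = 455.625.
Change in consumer surplus: 455.625 − 656.1 = −200.475.

Consumer surplus falls by 200.475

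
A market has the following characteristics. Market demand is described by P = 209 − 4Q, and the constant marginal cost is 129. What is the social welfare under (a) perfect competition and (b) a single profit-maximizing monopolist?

Perfect competition: P = MC = 129, so 209 − 4Q = 129 and Q = 20.
CS = ½·(209 − 129)·20 = 800; PS = (129 − 129)·20 = 0; TS = 800.
Monopoly sets MR = MC: 209 − 8Q = 129 ⇒ Q = 10, P = 209 − 4·10 = 169.
CS = ½·(209 − 169)·10 = 200; PS = (169 − 129)·10 = 400; TS = 600.

Competition: TS = 800; Monopoly: TS = 600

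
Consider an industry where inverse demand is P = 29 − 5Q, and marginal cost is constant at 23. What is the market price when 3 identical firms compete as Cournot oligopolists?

P = 24.5

In a 3-firm Cournot equilibrium, symmetry and the first-order condition give q = (29 − 23)/(20) = 0.3. So Q = 0.9 and P = 24.5.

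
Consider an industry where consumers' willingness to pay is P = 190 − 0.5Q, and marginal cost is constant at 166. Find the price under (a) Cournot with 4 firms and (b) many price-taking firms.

In a 4-firm Cournot equilibrium, symmetry and the first-order condition give q = (190 − 166)/(2.5) = 9.6. So Q = 38.4 and P = 170.8.
Under competition P = MC = 166, so Q = (190 − 166)/0.5 = 48.

Cournot: P = 170.8; Competition: P = 166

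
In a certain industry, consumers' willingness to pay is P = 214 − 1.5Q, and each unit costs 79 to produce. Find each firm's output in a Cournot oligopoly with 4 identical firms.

In a 4-firm Cournot equilibrium, symmetry and the first-order condition give q = (214 − 79)/(7.5) = 18. So Q = 72 and P = 106.

q_i = 18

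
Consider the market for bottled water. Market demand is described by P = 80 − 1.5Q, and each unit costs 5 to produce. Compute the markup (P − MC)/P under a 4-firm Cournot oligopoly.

Lerner index = 0.75

With 4 symmetric Cournot firms, each firm's FOC gives 80 − 7.5q = 5, so q = 10, Q = 4·10 = 40, and P = 20.
Lerner index = (P − MC)/P = (20 − 5)/20 = 0.75.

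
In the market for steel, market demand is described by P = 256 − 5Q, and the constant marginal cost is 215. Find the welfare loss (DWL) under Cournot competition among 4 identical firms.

Perfect competition: P = MC = 215, so 256 − 5Q = 215 and Q = 8.2.
With 4 symmetric Cournot firms, each firm's FOC gives 256 − 25q = 215, so q = 1.64, Q = 4·1.64 = 6.56, and P = 223.2.
DWL is the triangle between Q = 6.56 and Q = 8.2: ½·(8.2 − 6.56)·(223.2 − 215) = 6.724.

DWL = 6.724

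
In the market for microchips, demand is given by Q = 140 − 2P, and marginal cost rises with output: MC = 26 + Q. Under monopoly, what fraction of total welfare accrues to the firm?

Inverting demand: P = 70 − 0.5Q.
The monopolist equates marginal revenue to marginal cost: 70 − Q = 26 + Q, so Q = 22. From demand, P = 59.
CS = ½·(70 − 59)·22 = 121.
PS = P·Q − VC(Q) = 59·22 − (26·22 + ½·1·22²) = 484.
Share captured = PS/TS = 484/605 = 0.8.

PS/TS = 0.8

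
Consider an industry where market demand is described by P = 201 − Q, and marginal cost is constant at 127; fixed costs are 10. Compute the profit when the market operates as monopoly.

Profit = 1359

The monopolist equates marginal revenue to marginal cost: 201 − 2Q = 127, so Q = 37. From demand, P = 164.
Profit = (164 − 127)·37 − 10 = 1359.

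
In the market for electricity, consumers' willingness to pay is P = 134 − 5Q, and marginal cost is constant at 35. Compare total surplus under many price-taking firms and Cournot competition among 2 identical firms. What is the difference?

Under competition P = MC = 35, so Q = (134 − 35)/5 = 19.8.
CS = ½·(134 − 35)·19.8 = 980.1; PS = (35 − 35)·19.8 = 0; TS = 980.1.
With 2 symmetric Cournot firms, each firm's FOC gives 134 − 15q = 35, so q = 6.6, Q = 2·6.6 = 13.2, and P = 68.
CS = ½·(134 − 68)·13.2 = 435.6; PS = (68 − 35)·13.2 = 435.6; TS = 871.2.
Change in total surplus: 871.2 − 980.1 = −108.9.

TS falls by 108.9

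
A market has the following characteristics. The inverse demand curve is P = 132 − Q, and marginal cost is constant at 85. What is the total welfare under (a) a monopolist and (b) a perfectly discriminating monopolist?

Monopoly: TS = 828.375; Perfect PD: TS = 1104.5

Monopoly sets MR = MC: 132 − 2Q = 85 ⇒ Q = 23.5, P = 132 − 23.5 = 108.5.
CS = ½·(132 − 108.5)·23.5 = 276.125; PS = (108.5 − 85)·23.5 = 552.25; TS = 828.375.
A perfectly discriminating monopolist sells every unit with P(Q) ≥ MC(Q), so output equals the competitive quantity Q = 47. Each buyer pays their reservation price, so CS = 0 and the firm captures all surplus.
TS = 1104.5 (equal to competitive TS).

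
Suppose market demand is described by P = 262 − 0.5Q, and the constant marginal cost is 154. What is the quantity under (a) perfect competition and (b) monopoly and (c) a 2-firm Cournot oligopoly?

Competition: Q = 216; Monopoly: Q = 108; Cournot: Q = 144

Competitive firms price at marginal cost: P = 154, giving Q = 216.
A monopolist chooses Q where MR = MC. MR = 262 − Q; setting this equal to 154 gives Q = 108 and P = 208.
In a 2-firm Cournot equilibrium, symmetry and the first-order condition give q = (262 − 154)/(1.5) = 72. So Q = 144 and P = 190.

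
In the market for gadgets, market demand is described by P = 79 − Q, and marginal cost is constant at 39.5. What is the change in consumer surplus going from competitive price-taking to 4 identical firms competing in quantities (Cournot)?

CS falls by 280.845

Perfect competition: P = MC = 39.5, so 79 − Q = 39.5 and Q = 39.5.
CS = ½·(79 − 39.5)·39.5 = 780.125.
Cournot with 4 identical firms: the symmetric best-response condition is 79 − 5q = 39.5. Each firm produces q = 7.9, total output Q = 31.6, price P = 47.4.
CS = ½·(79 − 47.4)·31.6 = 499.28.
Change in consumer surplus: 499.28 − 780.125 = −280.845.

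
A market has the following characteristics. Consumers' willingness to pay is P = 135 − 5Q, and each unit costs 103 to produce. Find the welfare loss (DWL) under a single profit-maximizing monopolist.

DWL = 25.6

Under competition P = MC = 103, so Q = (135 − 103)/5 = 6.4.
A monopolist chooses Q where MR = MC. MR = 135 − 10Q; setting this equal to 103 gives Q = 3.2 and P = 119.
DWL is the triangle between Q = 3.2 and Q = 6.4: ½·(6.4 − 3.2)·(119 − 103) = 25.6.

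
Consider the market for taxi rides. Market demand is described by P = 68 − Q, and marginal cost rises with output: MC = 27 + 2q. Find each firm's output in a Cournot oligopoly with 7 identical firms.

q_i = 4.1

With 7 symmetric Cournot firms, each firm's FOC gives 68 − 8q = 27 + 2q, so q = 4.1, Q = 7·4.1 = 28.7, and P = 39.3.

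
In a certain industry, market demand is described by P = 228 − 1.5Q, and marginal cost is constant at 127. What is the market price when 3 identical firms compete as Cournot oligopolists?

P = 152.25

With 3 symmetric Cournot firms, each firm's FOC gives 228 − 6q = 127, so q = 101/6, Q = 3·101/6 = 50.5, and P = 152.25.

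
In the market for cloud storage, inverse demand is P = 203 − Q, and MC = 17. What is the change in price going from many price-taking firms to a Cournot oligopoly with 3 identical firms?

Competitive firms price at marginal cost: P = 17, giving Q = 186.
Cournot with 3 identical firms: the symmetric best-response condition is 203 − 4q = 17. Each firm produces q = 46.5, total output Q = 139.5, price P = 63.5.
Change in price: 63.5 − 17 = 46.5.

Price rises by 46.5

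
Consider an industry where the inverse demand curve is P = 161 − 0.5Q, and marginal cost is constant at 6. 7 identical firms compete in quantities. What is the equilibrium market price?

P = 25.375

In a 7-firm Cournot equilibrium, symmetry and the first-order condition give q = (161 − 6)/(4) = 38.75. So Q = 271.25 and P = 25.375.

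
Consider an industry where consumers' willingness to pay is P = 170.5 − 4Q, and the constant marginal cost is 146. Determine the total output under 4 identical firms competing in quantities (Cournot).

In a 4-firm Cournot equilibrium, symmetry and the first-order condition give q = (170.5 − 146)/(20) = 1.225. So Q = 4.9 and P = 150.9.

Q = 4.9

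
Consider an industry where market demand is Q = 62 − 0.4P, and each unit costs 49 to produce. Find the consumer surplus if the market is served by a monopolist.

Inverting demand: P = 155 − 2.5Q.
The monopolist equates marginal revenue to marginal cost: 155 − 5Q = 49, so Q = 21.2. From demand, P = 102.
CS = ½·(155 − 102)·21.2 = 561.8.

CS = 561.8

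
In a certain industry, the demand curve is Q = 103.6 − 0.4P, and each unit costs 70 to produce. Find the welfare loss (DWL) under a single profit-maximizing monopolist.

DWL = 1786.05

Inverting demand: P = 259 − 2.5Q.
Competitive firms price at marginal cost: P = 70, giving Q = 75.6.
Monopoly sets MR = MC: 259 − 5Q = 70 ⇒ Q = 37.8, P = 259 − 2.5·37.8 = 164.5.
DWL is the triangle between Q = 37.8 and Q = 75.6: ½·(75.6 − 37.8)·(164.5 − 70) = 1786.05.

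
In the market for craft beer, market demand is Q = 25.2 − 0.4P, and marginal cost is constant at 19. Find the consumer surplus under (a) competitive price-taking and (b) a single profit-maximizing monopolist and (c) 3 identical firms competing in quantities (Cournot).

Competition: CS = 387.2; Monopoly: CS = 96.8; Cournot: CS = 217.8

Inverting demand: P = 63 − 2.5Q.
Perfect competition: P = MC = 19, so 63 − 2.5Q = 19 and Q = 17.6.
CS = ½·(63 − 19)·17.6 = 387.2.
The monopolist equates marginal revenue to marginal cost: 63 − 5Q = 19, so Q = 8.8. From demand, P = 41.
CS = ½·(63 − 41)·8.8 = 96.8.
With 3 symmetric Cournot firms, each firm's FOC gives 63 − 10q = 19, so q = 4.4, Q = 3·4.4 = 13.2, and P = 30.
CS = ½·(63 − 30)·13.2 = 217.8.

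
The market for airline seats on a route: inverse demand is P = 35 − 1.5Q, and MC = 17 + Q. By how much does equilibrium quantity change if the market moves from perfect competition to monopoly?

Q falls by 2.7

Competitive equilibrium sets price equal to marginal cost: 35 − 1.5Q = 17 + Q, so Q = 7.2 and P = 24.2.
A monopolist chooses Q where MR = MC. MR = 35 − 3Q; setting this equal to 17 + Q gives Q = 4.5 and P = 28.25.
Change in equilibrium quantity: 4.5 − 7.2 = −2.7.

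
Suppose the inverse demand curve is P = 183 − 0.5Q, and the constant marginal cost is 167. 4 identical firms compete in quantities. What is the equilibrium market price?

Cournot with 4 identical firms: the symmetric best-response condition is 183 − 2.5q = 167. Each firm produces q = 6.4, total output Q = 25.6, price P = 170.2.

P = 170.2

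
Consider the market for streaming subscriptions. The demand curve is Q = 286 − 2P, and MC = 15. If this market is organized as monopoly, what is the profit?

Inverting demand: P = 143 − 0.5Q.
Monopoly sets MR = MC: 143 − Q = 15 ⇒ Q = 128, P = 143 − 0.5·128 = 79.
Profit = (79 − 15)·128 = 8192.

Profit = 8192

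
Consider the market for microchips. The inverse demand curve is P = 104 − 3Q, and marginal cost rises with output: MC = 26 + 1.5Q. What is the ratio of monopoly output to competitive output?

Q_m/Q_c = 0.6

A monopolist chooses Q where MR = MC. MR = 104 − 6Q; setting this equal to 26 + 1.5Q gives Q = 10.4 and P = 72.8.
Competitive equilibrium sets price equal to marginal cost: 104 − 3Q = 26 + 1.5Q, so Q = 52/3 and P = 52.
Ratio Q_m/Q_c = 10.4/(52/3) = 0.6.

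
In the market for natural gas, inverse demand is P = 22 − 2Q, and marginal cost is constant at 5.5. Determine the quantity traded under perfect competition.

Perfect competition: P = MC = 5.5, so 22 − 2Q = 5.5 and Q = 8.25.

Q = 8.25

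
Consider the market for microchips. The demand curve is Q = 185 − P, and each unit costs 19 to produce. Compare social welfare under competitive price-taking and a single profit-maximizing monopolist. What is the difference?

Inverting demand: P = 185 − Q.
Competitive firms price at marginal cost: P = 19, giving Q = 166.
CS = ½·(185 − 19)·166 = 13778; PS = (19 − 19)·166 = 0; TS = 13778.
Monopoly sets MR = MC: 185 − 2Q = 19 ⇒ Q = 83, P = 185 − 83 = 102.
CS = ½·(185 − 102)·83 = 3444.5; PS = (102 − 19)·83 = 6889; TS = 10333.5.
Change in social welfare: 10333.5 − 13778 = −3444.5.

Social welfare falls by 3444.5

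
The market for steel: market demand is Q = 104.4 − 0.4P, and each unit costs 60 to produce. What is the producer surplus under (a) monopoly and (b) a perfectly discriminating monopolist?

Monopoly: PS = 4040.1; Perfect PD: PS = 8080.2

Inverting demand: P = 261 − 2.5Q.
Monopoly sets MR = MC: 261 − 5Q = 60 ⇒ Q = 40.2, P = 261 − 2.5·40.2 = 160.5.
PS = (160.5 − 60)·40.2 = 4040.1.
A perfectly discriminating monopolist sells every unit with P(Q) ≥ MC(Q), so output equals the competitive quantity Q = 80.4. Each buyer pays their reservation price, so CS = 0 and the firm captures all surplus.
PS = ½·(261 − 60)·80.4 = 8080.2.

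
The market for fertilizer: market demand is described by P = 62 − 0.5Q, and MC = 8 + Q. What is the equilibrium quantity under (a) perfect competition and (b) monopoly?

Competitive equilibrium sets price equal to marginal cost: 62 − 0.5Q = 8 + Q, so Q = 36 and P = 44.
The monopolist equates marginal revenue to marginal cost: 62 − Q = 8 + Q, so Q = 27. From demand, P = 48.5.

Competition: Q = 36; Monopoly: Q = 27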